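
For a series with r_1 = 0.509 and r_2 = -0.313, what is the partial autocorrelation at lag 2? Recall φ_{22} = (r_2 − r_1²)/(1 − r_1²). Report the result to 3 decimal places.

-0.772

φ_{22} = (r_2 − r_1²) / (1 − r_1²)
r_1² = (0.509)² = 0.259081
Numerator = -0.313 − 0.2591 = -0.5721; denominator = 1 − 0.2591 = 0.7409
φ_{22} = -0.5721 / 0.7409 = -0.772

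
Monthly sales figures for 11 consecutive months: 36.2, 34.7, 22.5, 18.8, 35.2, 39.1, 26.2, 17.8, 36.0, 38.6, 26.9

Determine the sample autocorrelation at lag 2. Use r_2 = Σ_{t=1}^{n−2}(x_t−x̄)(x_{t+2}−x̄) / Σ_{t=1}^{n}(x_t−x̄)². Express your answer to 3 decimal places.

Mean x̄ = (36.2 + 34.7 + 22.5 + 18.8 + 35.2 + 39.1 + 26.2 + 17.8 + 36.0 + 38.6 + 26.9)/11 = 30.1818
Numerator Σ_{t=1}^{9}(x_t−x̄)(x_{t+2}−x̄) = -514.6079
Denominator Σ(x_t−x̄)² = 634.5564
r_2 = -514.6079 / 634.5564 = -0.811

-0.811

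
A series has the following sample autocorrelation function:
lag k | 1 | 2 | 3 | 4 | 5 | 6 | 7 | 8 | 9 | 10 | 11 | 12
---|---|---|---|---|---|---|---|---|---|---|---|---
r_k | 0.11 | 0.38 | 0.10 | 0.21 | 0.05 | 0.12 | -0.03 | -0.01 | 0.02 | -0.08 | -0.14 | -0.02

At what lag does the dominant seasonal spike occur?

2

The largest autocorrelation is r_2 = 0.38, with a weaker echo at lag 4 (0.21); the remaining lags stay at or below 0.12.
The dominant spike at lag 2 indicates a seasonal period of 2.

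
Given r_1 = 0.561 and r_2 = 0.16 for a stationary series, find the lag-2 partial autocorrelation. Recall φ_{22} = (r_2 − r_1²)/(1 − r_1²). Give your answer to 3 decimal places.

φ_{22} = (r_2 − r_1²) / (1 − r_1²)
r_1² = (0.561)² = 0.314721
Numerator = 0.16 − 0.3147 = -0.1547; denominator = 1 − 0.3147 = 0.6853
φ_{22} = -0.1547 / 0.6853 = -0.226

-0.226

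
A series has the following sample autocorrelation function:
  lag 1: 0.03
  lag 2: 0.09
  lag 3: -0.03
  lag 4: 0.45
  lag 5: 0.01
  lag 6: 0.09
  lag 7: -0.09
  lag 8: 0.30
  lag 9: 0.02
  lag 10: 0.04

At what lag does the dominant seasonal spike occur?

4

The largest autocorrelation is r_4 = 0.45, with a weaker echo at lag 8 (0.30); the remaining lags stay at or below 0.09.
The dominant spike at lag 4 indicates a seasonal period of 4.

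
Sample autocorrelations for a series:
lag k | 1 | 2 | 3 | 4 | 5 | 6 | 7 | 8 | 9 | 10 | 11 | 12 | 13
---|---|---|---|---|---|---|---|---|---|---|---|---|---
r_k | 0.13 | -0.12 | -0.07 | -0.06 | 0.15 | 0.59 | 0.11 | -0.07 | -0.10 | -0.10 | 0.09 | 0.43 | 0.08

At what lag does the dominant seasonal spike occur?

6

The largest autocorrelation is r_6 = 0.59, with a weaker echo at lag 12 (0.43); the remaining lags stay at or below 0.15.
The dominant spike at lag 6 indicates a seasonal period of 6.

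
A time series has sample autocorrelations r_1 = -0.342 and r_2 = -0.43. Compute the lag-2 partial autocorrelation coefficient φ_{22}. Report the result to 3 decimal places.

φ_{22} = (r_2 − r_1²) / (1 − r_1²)
r_1² = (-0.342)² = 0.116964
Numerator = -0.43 − 0.1170 = -0.5470; denominator = 1 − 0.1170 = 0.8830
φ_{22} = -0.5470 / 0.8830 = -0.619

-0.619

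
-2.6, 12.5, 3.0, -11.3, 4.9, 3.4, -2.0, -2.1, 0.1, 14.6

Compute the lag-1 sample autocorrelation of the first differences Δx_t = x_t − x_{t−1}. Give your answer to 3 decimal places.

First differences Δx: 15.1, -9.5, -14.3, 16.2, -1.5, -5.4, -0.1, 2.2, 14.5
Mean of differences = 1.9111
Numerator Σ(Δx_t−Δx̄)(Δx_{t+1}−Δx̄) = -203.1946
Denominator Σ(Δx_t−Δx̄)² = 998.8289
r_1(Δx) = -203.1946 / 998.8289 = -0.203

-0.203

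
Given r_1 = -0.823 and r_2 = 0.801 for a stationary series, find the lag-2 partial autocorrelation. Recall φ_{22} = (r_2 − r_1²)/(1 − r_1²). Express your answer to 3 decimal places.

0.383

φ_{22} = (r_2 − r_1²) / (1 − r_1²)
r_1² = (-0.823)² = 0.677329
Numerator = 0.801 − 0.6773 = 0.1237; denominator = 1 − 0.6773 = 0.3227
φ_{22} = 0.1237 / 0.3227 = 0.383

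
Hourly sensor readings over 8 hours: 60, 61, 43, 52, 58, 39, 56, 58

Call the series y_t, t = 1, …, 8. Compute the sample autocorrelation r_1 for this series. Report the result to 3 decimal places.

Mean ȳ = (60 + 61 + 43 + 52 + 58 + 39 + 56 + 58)/8 = 53.3750
Deviations from mean: 6.6250, 7.6250, -10.3750, -1.3750, 4.6250, -14.3750, 2.6250, 4.6250
Σ(y_t−ȳ)(y_{t+1}−ȳ) = (50.5156) + (-79.1094) + (14.2656) + (-6.3594) + (-66.4844) + (-37.7344) + (12.1406) = -112.7656
Denominator Σ(y_t−ȳ)² = 467.8750
r_1 = -112.7656 / 467.8750 = -0.241

-0.241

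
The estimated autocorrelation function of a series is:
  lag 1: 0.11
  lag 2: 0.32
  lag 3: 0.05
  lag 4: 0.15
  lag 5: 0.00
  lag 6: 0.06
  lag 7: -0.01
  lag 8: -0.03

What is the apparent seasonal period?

The largest autocorrelation is r_2 = 0.32, with a weaker echo at lag 4 (0.15); the remaining lags stay at or below 0.11.
The dominant spike at lag 2 indicates a seasonal period of 2.

2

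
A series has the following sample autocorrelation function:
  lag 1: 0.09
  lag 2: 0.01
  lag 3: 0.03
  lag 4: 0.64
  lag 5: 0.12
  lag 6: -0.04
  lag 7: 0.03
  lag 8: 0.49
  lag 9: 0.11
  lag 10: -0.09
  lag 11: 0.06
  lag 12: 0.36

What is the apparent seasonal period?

The largest autocorrelation is r_4 = 0.64, with weaker echoes at lags 8 (0.49) and 12 (0.36); the remaining lags stay at or below 0.12.
The dominant spike at lag 4 indicates a seasonal period of 4.

4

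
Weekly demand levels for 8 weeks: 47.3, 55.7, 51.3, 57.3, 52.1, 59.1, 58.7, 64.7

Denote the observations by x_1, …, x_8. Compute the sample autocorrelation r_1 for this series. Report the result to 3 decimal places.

0.059

Mean x̄ = (47.3 + 55.7 + 51.3 + 57.3 + 52.1 + 59.1 + 58.7 + 64.7)/8 = 55.7750
Deviations from mean: -8.4750, -0.0750, -4.4750, 1.5250, -3.6750, 3.3250, 2.9250, 8.9250
Σ(x_t−x̄)(x_{t+1}−x̄) = (0.6356) + (0.3356) + (-6.8244) + (-5.6044) + (-12.2194) + (9.7256) + (26.1056) = 12.1544
Denominator Σ(x_t−x̄)² = 206.9550
r_1 = 12.1544 / 206.9550 = 0.059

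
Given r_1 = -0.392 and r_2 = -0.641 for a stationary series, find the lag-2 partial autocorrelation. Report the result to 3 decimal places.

φ_{22} = (r_2 − r_1²) / (1 − r_1²)
r_1² = (-0.392)² = 0.153664
Numerator = -0.641 − 0.1537 = -0.7947; denominator = 1 − 0.1537 = 0.8463
φ_{22} = -0.7947 / 0.8463 = -0.939

-0.939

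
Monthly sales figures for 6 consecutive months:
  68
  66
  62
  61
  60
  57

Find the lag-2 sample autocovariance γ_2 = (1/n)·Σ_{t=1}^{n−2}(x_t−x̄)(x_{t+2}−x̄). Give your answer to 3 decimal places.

0.185

Mean x̄ = (68 + 66 + 62 + 61 + 60 + 57)/6 = 62.3333
Σ_{t=1}^{4}(x_t−x̄)(x_{t+2}−x̄) = 1.1111
γ_2 = 1.1111 / 6 = 0.185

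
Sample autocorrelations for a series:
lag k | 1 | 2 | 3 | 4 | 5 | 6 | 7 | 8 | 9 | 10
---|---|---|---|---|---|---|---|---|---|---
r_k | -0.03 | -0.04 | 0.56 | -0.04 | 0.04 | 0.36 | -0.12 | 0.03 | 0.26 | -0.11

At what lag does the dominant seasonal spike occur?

The largest autocorrelation is r_3 = 0.56, with weaker echoes at lags 6 (0.36) and 9 (0.26); the remaining lags stay at or below 0.04.
The dominant spike at lag 3 indicates a seasonal period of 3.

3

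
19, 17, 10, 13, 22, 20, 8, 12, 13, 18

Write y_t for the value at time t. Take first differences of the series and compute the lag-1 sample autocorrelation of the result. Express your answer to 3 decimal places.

-0.040

First differences Δy: -2, -7, 3, 9, -2, -12, 4, 1, 5
Mean of differences = -0.1111
Numerator Σ(Δy_t−Δȳ)(Δy_{t+1}−Δȳ) = -13.4568
Denominator Σ(Δy_t−Δȳ)² = 332.8889
r_1(Δy) = -13.4568 / 332.8889 = -0.040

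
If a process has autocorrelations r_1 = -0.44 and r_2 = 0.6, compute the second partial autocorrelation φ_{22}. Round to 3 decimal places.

0.504

φ_{22} = (r_2 − r_1²) / (1 − r_1²)
r_1² = (-0.44)² = 0.1936
Numerator = 0.6 − 0.1936 = 0.4064; denominator = 1 − 0.1936 = 0.8064
φ_{22} = 0.4064 / 0.8064 = 0.504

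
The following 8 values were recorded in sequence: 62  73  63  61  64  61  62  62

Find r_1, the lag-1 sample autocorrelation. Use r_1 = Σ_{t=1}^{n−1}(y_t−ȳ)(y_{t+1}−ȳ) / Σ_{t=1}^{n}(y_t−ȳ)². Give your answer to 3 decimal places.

-0.130

Mean ȳ = (62 + 73 + 63 + 61 + 64 + 61 + 62 + 62)/8 = 63.5000
Deviations from mean: -1.5000, 9.5000, -0.5000, -2.5000, 0.5000, -2.5000, -1.5000, -1.5000
Numerator Σ_{t=1}^{7}(y_t−ȳ)(y_{t+1}−ȳ) = -14.2500
Denominator Σ(y_t−ȳ)² = 110.0000
r_1 = -14.2500 / 110.0000 = -0.130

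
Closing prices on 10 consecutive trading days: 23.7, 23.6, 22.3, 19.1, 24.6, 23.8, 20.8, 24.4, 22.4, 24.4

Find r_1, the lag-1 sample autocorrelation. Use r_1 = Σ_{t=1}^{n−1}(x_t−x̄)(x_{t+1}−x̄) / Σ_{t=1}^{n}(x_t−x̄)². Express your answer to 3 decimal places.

-0.314

Mean x̄ = (23.7 + 23.6 + 22.3 + 19.1 + 24.6 + 23.8 + 20.8 + 24.4 + 22.4 + 24.4)/10 = 22.9100
Numerator Σ_{t=1}^{9}(x_t−x̄)(x_{t+1}−x̄) = -9.0281
Denominator Σ(x_t−x̄)² = 28.7890
r_1 = -9.0281 / 28.7890 = -0.314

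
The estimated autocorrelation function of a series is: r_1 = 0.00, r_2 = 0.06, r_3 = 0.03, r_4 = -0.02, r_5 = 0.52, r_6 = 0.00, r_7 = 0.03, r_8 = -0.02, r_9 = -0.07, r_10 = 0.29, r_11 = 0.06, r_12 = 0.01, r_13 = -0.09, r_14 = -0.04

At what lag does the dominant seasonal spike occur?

5

The largest autocorrelation is r_5 = 0.52, with a weaker echo at lag 10 (0.29); the remaining lags stay at or below 0.06.
The dominant spike at lag 5 indicates a seasonal period of 5.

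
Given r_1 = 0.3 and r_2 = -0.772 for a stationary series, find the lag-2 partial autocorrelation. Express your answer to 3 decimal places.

φ_{22} = (r_2 − r_1²) / (1 − r_1²)
r_1² = (0.3)² = 0.09
Numerator = -0.772 − 0.0900 = -0.8620; denominator = 1 − 0.0900 = 0.9100
φ_{22} = -0.8620 / 0.9100 = -0.947

-0.947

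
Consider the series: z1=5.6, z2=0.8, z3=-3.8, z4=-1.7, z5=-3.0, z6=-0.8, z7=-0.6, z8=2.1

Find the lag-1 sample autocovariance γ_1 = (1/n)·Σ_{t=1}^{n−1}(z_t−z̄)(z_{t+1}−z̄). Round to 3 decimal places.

Mean z̄ = (5.6 + 0.8 − 3.8 − 1.7 − 3.0 − 0.8 − 0.6 + 2.1)/8 = -0.1750
Deviations: 5.7750, 0.9750, -3.6250, -1.5250, -2.8250, -0.6250, -0.4250, 2.2750
Σ_{t=1}^{7}(z_t−z̄)(z_{t+1}−z̄) = 12.9969
γ_1 = 12.9969 / 8 = 1.625

1.625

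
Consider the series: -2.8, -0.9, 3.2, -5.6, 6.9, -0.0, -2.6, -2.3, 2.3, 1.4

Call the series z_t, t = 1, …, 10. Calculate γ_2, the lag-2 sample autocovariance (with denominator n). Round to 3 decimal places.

Mean z̄ = (-2.8 − 0.9 + 3.2 − 5.6 + 6.9 − 0.0 − 2.6 − 2.3 + 2.3 + 1.4)/10 = -0.0400
Σ_{t=1}^{8}(z_t−z̄)(z_{t+2}−z̄) = -8.9992
γ_2 = -8.9992 / 10 = -0.900

-0.900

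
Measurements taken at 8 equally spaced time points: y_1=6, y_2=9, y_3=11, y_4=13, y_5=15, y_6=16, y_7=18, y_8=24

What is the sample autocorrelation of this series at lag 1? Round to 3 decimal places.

0.486

Mean ȳ = (6 + 9 + 11 + 13 + 15 + 16 + 18 + 24)/8 = 14.0000
Deviations from mean: -8.0000, -5.0000, -3.0000, -1.0000, 1.0000, 2.0000, 4.0000, 10.0000
Σ(y_t−ȳ)(y_{t+1}−ȳ) = (40.0000) + (15.0000) + (3.0000) + (-1.0000) + (2.0000) + (8.0000) + (40.0000) = 107.0000
Denominator Σ(y_t−ȳ)² = 220.0000
r_1 = 107.0000 / 220.0000 = 0.486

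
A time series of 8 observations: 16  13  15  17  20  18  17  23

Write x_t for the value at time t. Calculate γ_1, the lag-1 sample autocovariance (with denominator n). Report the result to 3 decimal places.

Mean x̄ = (16 + 13 + 15 + 17 + 20 + 18 + 17 + 23)/8 = 17.3750
Σ_{t=1}^{7}(x_t−x̄)(x_{t+1}−x̄) = 15.6094
γ_1 = 15.6094 / 8 = 1.951

1.951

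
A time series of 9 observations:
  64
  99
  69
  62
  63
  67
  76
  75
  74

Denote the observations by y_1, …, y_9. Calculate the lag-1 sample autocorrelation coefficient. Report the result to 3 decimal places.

Mean ȳ = (64 + 99 + 69 + 62 + 63 + 67 + 76 + 75 + 74)/9 = 72.1111
Numerator Σ_{t=1}^{8}(y_t−ȳ)(y_{t+1}−ȳ) = -134.7901
Denominator Σ(y_t−ȳ)² = 1036.8889
r_1 = -134.7901 / 1036.8889 = -0.130

-0.130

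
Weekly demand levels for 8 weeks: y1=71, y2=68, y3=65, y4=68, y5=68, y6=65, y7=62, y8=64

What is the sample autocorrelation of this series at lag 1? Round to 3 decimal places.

Mean ȳ = (71 + 68 + 65 + 68 + 68 + 65 + 62 + 64)/8 = 66.3750
Numerator Σ_{t=1}^{7}(y_t−ȳ)(y_{t+1}−ȳ) = 19.8594
Denominator Σ(y_t−ȳ)² = 57.8750
r_1 = 19.8594 / 57.8750 = 0.343

0.343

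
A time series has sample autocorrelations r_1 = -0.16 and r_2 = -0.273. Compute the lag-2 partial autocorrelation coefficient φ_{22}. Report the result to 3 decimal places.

-0.306

φ_{22} = (r_2 − r_1²) / (1 − r_1²)
r_1² = (-0.16)² = 0.0256
Numerator = -0.273 − 0.0256 = -0.2986; denominator = 1 − 0.0256 = 0.9744
φ_{22} = -0.2986 / 0.9744 = -0.306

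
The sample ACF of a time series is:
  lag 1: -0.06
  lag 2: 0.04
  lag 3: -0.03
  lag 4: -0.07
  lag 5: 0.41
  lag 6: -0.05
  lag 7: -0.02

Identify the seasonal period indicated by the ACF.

The largest autocorrelation is r_5 = 0.41; the remaining lags stay at or below 0.04.
The dominant spike at lag 5 indicates a seasonal period of 5.

5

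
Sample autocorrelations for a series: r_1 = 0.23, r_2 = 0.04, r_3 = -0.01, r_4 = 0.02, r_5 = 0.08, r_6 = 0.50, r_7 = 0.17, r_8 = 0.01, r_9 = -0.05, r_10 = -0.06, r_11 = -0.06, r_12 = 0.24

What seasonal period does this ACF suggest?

6

The largest autocorrelation is r_6 = 0.50, with a weaker echo at lag 12 (0.24); the remaining lags stay at or below 0.23. The elevated value at lag 1 (0.23), dropping to 0.04 at lag 2, reflects decaying short-term dependence rather than seasonality.
The dominant spike at lag 6 indicates a seasonal period of 6.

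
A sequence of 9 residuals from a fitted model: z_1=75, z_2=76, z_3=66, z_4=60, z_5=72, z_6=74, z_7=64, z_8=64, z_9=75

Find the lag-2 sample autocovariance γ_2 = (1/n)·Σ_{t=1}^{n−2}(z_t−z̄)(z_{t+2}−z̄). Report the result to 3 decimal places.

-22.291

Mean z̄ = (75 + 76 + 66 + 60 + 72 + 74 + 64 + 64 + 75)/9 = 69.5556
Σ_{t=1}^{7}(z_t−z̄)(z_{t+2}−z̄) = -200.6173
γ_2 = -200.6173 / 9 = -22.291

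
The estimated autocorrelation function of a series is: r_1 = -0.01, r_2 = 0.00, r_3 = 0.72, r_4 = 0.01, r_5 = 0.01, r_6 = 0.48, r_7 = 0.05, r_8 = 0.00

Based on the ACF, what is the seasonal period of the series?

The largest autocorrelation is r_3 = 0.72, with a weaker echo at lag 6 (0.48); the remaining lags stay at or below 0.05.
The dominant spike at lag 3 indicates a seasonal period of 3.

3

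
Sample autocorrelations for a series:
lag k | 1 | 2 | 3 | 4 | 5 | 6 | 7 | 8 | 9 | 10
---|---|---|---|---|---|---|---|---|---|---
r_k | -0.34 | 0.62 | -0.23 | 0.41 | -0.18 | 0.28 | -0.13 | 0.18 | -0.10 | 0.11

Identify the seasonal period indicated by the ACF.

The largest autocorrelation is r_2 = 0.62, with weaker echoes at lags 4 (0.41), 6 (0.28) and 8 (0.18); the remaining lags stay at or below 0.11.
The dominant spike at lag 2 indicates a seasonal period of 2.

2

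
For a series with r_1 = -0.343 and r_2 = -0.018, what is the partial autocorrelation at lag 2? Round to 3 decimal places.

φ_{22} = (r_2 − r_1²) / (1 − r_1²)
r_1² = (-0.343)² = 0.117649
Numerator = -0.018 − 0.1176 = -0.1356; denominator = 1 − 0.1176 = 0.8824
φ_{22} = -0.1356 / 0.8824 = -0.154

-0.154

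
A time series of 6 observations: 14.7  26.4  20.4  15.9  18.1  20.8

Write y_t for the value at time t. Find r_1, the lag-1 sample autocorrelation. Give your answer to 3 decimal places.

Mean ȳ = (14.7 + 26.4 + 20.4 + 15.9 + 18.1 + 20.8)/6 = 19.3833
Deviations from mean: -4.6833, 7.0167, 1.0167, -3.4833, -1.2833, 1.4167
Numerator Σ_{t=1}^{5}(y_t−ȳ)(y_{t+1}−ȳ) = -26.6169
Denominator Σ(y_t−ȳ)² = 87.9883
r_1 = -26.6169 / 87.9883 = -0.303

-0.303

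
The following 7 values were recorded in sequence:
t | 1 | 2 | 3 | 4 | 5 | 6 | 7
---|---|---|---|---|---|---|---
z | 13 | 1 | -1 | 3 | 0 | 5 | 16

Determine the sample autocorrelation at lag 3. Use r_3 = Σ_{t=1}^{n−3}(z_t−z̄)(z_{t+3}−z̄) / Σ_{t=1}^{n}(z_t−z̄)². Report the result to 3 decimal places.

-0.067

Mean z̄ = (13 + 1 − 1 + 3 + 0 + 5 + 16)/7 = 5.2857
Deviations from mean: 7.7143, -4.2857, -6.2857, -2.2857, -5.2857, -0.2857, 10.7143
Σ(z_t−z̄)(z_{t+3}−z̄) = (-17.6327) + (22.6531) + (1.7959) + (-24.4898) = -17.6735
Denominator Σ(z_t−z̄)² = 265.4286
r_3 = -17.6735 / 265.4286 = -0.067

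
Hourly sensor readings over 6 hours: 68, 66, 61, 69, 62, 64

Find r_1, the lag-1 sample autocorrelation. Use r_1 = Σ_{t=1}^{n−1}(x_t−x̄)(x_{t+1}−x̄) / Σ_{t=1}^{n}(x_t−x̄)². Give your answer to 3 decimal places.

-0.500

Mean x̄ = (68 + 66 + 61 + 69 + 62 + 64)/6 = 65.0000
Numerator Σ_{t=1}^{5}(x_t−x̄)(x_{t+1}−x̄) = -26.0000
Denominator Σ(x_t−x̄)² = 52.0000
r_1 = -26.0000 / 52.0000 = -0.500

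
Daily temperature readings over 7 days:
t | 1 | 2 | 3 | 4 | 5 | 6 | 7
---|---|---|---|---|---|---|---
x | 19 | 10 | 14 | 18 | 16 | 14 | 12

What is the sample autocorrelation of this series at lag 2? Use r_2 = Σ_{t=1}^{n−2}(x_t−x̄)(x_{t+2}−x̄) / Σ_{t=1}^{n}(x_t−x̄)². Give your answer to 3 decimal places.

-0.412

Mean x̄ = (19 + 10 + 14 + 18 + 16 + 14 + 12)/7 = 14.7143
Deviations from mean: 4.2857, -4.7143, -0.7143, 3.2857, 1.2857, -0.7143, -2.7143
Σ(x_t−x̄)(x_{t+2}−x̄) = (-3.0612) + (-15.4898) + (-0.9184) + (-2.3469) + (-3.4898) = -25.3061
Denominator Σ(x_t−x̄)² = 61.4286
r_2 = -25.3061 / 61.4286 = -0.412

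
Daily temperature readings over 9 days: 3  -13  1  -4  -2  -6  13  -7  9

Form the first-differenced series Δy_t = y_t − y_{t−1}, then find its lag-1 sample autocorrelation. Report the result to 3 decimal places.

First differences Δy: -16, 14, -5, 2, -4, 19, -20, 16
Mean of differences = 0.7500
Numerator Σ(Δy_t−Δȳ)(Δy_{t+1}−Δȳ) = -1093.0625
Denominator Σ(Δy_t−Δȳ)² = 1509.5000
r_1(Δy) = -1093.0625 / 1509.5000 = -0.724

-0.724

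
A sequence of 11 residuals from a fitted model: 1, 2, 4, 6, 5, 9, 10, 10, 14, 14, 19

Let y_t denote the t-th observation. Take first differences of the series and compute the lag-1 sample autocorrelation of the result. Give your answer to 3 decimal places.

-0.585

First differences Δy: 1, 2, 2, -1, 4, 1, 0, 4, 0, 5
Mean of differences = 1.8000
Numerator Σ(Δy_t−Δȳ)(Δy_{t+1}−Δȳ) = -20.8400
Denominator Σ(Δy_t−Δȳ)² = 35.6000
r_1(Δy) = -20.8400 / 35.6000 = -0.585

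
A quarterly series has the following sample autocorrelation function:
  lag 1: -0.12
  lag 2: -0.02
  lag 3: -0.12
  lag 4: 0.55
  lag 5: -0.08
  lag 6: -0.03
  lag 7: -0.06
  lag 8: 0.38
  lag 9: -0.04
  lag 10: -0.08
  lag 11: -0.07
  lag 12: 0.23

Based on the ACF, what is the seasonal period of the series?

The largest autocorrelation is r_4 = 0.55, with weaker echoes at lags 8 (0.38) and 12 (0.23); the remaining lags stay at or below -0.02.
The dominant spike at lag 4 indicates a seasonal period of 4.

4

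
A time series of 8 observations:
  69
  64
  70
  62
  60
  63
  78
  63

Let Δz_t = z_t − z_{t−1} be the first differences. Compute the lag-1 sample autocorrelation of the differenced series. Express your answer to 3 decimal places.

First differences Δz: -5, 6, -8, -2, 3, 15, -15
Mean of differences = -0.8571
Numerator Σ(Δz_t−Δz̄)(Δz_{t+1}−Δz̄) = -236.7347
Denominator Σ(Δz_t−Δz̄)² = 582.8571
r_1(Δz) = -236.7347 / 582.8571 = -0.406

-0.406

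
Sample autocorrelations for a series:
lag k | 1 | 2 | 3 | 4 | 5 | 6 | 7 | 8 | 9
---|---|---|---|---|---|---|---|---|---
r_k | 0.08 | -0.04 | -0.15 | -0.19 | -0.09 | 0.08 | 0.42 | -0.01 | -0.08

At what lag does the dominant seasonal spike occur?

7

The largest autocorrelation is r_7 = 0.42; the remaining lags stay at or below 0.08.
The dominant spike at lag 7 indicates a seasonal period of 7.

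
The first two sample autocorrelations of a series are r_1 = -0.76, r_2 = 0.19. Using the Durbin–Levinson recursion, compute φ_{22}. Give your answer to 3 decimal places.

-0.918

φ_{22} = (r_2 − r_1²) / (1 − r_1²)
r_1² = (-0.76)² = 0.5776
Numerator = 0.19 − 0.5776 = -0.3876; denominator = 1 − 0.5776 = 0.4224
φ_{22} = -0.3876 / 0.4224 = -0.918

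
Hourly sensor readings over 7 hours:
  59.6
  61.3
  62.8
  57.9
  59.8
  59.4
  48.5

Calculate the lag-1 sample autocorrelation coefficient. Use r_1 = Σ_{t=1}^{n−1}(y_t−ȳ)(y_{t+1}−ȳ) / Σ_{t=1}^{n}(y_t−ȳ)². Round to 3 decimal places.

Mean ȳ = (59.6 + 61.3 + 62.8 + 57.9 + 59.8 + 59.4 + 48.5)/7 = 58.4714
Deviations from mean: 1.1286, 2.8286, 4.3286, -0.5714, 1.3286, 0.9286, -9.9714
Σ(y_t−ȳ)(y_{t+1}−ȳ) = (3.1922) + (12.2437) + (-2.4735) + (-0.7592) + (1.2337) + (-9.2592) = 4.1778
Denominator Σ(y_t−ȳ)² = 130.3943
r_1 = 4.1778 / 130.3943 = 0.032

0.032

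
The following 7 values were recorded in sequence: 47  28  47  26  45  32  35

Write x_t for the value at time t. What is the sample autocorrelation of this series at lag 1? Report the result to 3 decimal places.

Mean x̄ = (47 + 28 + 47 + 26 + 45 + 32 + 35)/7 = 37.1429
Deviations from mean: 9.8571, -9.1429, 9.8571, -11.1429, 7.8571, -5.1429, -2.1429
Σ(x_t−x̄)(x_{t+1}−x̄) = (-90.1224) + (-90.1224) + (-109.8367) + (-87.5510) + (-40.4082) + (11.0204) = -407.0204
Denominator Σ(x_t−x̄)² = 494.8571
r_1 = -407.0204 / 494.8571 = -0.823

-0.823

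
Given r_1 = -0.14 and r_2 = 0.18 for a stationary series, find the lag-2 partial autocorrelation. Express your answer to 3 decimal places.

φ_{22} = (r_2 − r_1²) / (1 − r_1²)
r_1² = (-0.14)² = 0.0196
Numerator = 0.18 − 0.0196 = 0.1604; denominator = 1 − 0.0196 = 0.9804
φ_{22} = 0.1604 / 0.9804 = 0.164

0.164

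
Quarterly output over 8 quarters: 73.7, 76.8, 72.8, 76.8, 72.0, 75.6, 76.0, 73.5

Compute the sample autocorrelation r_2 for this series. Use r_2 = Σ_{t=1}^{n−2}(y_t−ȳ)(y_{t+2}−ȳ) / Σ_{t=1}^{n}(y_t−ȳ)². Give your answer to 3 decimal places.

0.351

Mean ȳ = (73.7 + 76.8 + 72.8 + 76.8 + 72.0 + 75.6 + 76.0 + 73.5)/8 = 74.6500
Deviations from mean: -0.9500, 2.1500, -1.8500, 2.1500, -2.6500, 0.9500, 1.3500, -1.1500
Σ(y_t−ȳ)(y_{t+2}−ȳ) = (1.7575) + (4.6225) + (4.9025) + (2.0425) + (-3.5775) + (-1.0925) = 8.6550
Denominator Σ(y_t−ȳ)² = 24.6400
r_2 = 8.6550 / 24.6400 = 0.351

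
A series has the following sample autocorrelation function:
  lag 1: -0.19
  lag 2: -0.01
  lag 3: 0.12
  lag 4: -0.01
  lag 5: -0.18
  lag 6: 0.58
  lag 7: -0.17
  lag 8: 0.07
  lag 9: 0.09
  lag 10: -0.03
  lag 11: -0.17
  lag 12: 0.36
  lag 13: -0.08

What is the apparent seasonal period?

The largest autocorrelation is r_6 = 0.58, with a weaker echo at lag 12 (0.36); the remaining lags stay at or below 0.12.
The dominant spike at lag 6 indicates a seasonal period of 6.

6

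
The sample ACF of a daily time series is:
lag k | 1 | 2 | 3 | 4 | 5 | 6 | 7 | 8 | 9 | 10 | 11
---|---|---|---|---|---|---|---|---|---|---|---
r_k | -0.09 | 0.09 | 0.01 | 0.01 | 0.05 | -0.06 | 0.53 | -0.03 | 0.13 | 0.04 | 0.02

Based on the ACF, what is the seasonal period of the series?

The largest autocorrelation is r_7 = 0.53; the remaining lags stay at or below 0.13.
The dominant spike at lag 7 indicates a seasonal period of 7.

7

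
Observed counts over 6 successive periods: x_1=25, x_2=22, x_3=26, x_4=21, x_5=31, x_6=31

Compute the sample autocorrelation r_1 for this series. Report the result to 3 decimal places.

0.043

Mean x̄ = (25 + 22 + 26 + 21 + 31 + 31)/6 = 26.0000
Deviations from mean: -1.0000, -4.0000, 0.0000, -5.0000, 5.0000, 5.0000
Σ(x_t−x̄)(x_{t+1}−x̄) = (4.0000) + (0.0000) + (0.0000) + (-25.0000) + (25.0000) = 4.0000
Denominator Σ(x_t−x̄)² = 92.0000
r_1 = 4.0000 / 92.0000 = 0.043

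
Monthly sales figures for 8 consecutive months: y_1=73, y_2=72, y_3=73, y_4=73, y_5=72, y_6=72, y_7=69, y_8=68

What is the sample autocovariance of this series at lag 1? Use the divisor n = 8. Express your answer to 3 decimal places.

Mean ȳ = (73 + 72 + 73 + 73 + 72 + 72 + 69 + 68)/8 = 71.5000
Σ_{t=1}^{7}(y_t−ȳ)(y_{t+1}−ȳ) = 12.2500
γ_1 = 12.2500 / 8 = 1.531

1.531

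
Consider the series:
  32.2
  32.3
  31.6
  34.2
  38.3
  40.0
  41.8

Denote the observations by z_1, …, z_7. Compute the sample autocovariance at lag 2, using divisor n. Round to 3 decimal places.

2.629

Mean z̄ = (32.2 + 32.3 + 31.6 + 34.2 + 38.3 + 40.0 + 41.8)/7 = 35.7714
Deviations: -3.5714, -3.4714, -4.1714, -1.5714, 2.5286, 4.2286, 6.0286
Σ_{t=1}^{5}(z_t−z̄)(z_{t+2}−z̄) = 18.4041
γ_2 = 18.4041 / 7 = 2.629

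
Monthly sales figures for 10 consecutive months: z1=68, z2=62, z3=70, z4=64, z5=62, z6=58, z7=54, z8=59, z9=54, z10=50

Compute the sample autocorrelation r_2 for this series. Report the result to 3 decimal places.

0.371

Mean z̄ = (68 + 62 + 70 + 64 + 62 + 58 + 54 + 59 + 54 + 50)/10 = 60.1000
Numerator Σ_{t=1}^{8}(z_t−z̄)(z_{t+2}−z̄) = 135.2800
Denominator Σ(z_t−z̄)² = 364.9000
r_2 = 135.2800 / 364.9000 = 0.371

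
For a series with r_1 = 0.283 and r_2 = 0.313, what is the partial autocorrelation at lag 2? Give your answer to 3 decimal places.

0.253

φ_{22} = (r_2 − r_1²) / (1 − r_1²)
r_1² = (0.283)² = 0.080089
Numerator = 0.313 − 0.0801 = 0.2329; denominator = 1 − 0.0801 = 0.9199
φ_{22} = 0.2329 / 0.9199 = 0.253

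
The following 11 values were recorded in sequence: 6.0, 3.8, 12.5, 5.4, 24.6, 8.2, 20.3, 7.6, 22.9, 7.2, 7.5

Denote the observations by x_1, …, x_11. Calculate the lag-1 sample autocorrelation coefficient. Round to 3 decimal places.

-0.412

Mean x̄ = (6.0 + 3.8 + 12.5 + 5.4 + 24.6 + 8.2 + 20.3 + 7.6 + 22.9 + 7.2 + 7.5)/11 = 11.4545
Numerator Σ_{t=1}^{10}(x_t−x̄)(x_{t+1}−x̄) = -233.8230
Denominator Σ(x_t−x̄)² = 567.3273
r_1 = -233.8230 / 567.3273 = -0.412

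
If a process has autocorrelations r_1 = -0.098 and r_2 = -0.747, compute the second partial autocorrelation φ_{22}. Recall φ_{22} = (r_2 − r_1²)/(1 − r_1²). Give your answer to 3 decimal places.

-0.764

φ_{22} = (r_2 − r_1²) / (1 − r_1²)
r_1² = (-0.098)² = 0.009604
Numerator = -0.747 − 0.0096 = -0.7566; denominator = 1 − 0.0096 = 0.9904
φ_{22} = -0.7566 / 0.9904 = -0.764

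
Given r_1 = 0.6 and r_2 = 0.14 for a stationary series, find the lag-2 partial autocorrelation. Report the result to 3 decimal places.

φ_{22} = (r_2 − r_1²) / (1 − r_1²)
r_1² = (0.6)² = 0.36
Numerator = 0.14 − 0.3600 = -0.2200; denominator = 1 − 0.3600 = 0.6400
φ_{22} = -0.2200 / 0.6400 = -0.344

-0.344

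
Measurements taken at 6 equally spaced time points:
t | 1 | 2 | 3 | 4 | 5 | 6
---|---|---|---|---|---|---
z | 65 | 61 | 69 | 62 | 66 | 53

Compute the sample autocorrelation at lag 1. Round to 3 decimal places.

-0.346

Mean z̄ = (65 + 61 + 69 + 62 + 66 + 53)/6 = 62.6667
Σ(z_t−z̄)(z_{t+1}−z̄) = (-3.8889) + (-10.5556) + (-4.2222) + (-2.2222) + (-32.2222) = -53.1111
Denominator Σ(z_t−z̄)² = 153.3333
r_1 = -53.1111 / 153.3333 = -0.346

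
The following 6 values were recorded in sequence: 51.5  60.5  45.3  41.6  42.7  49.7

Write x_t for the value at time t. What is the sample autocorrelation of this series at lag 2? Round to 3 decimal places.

Mean x̄ = (51.5 + 60.5 + 45.3 + 41.6 + 42.7 + 49.7)/6 = 48.5500
Deviations from mean: 2.9500, 11.9500, -3.2500, -6.9500, -5.8500, 1.1500
Σ(x_t−x̄)(x_{t+2}−x̄) = (-9.5875) + (-83.0525) + (19.0125) + (-7.9925) = -81.6200
Denominator Σ(x_t−x̄)² = 245.9150
r_2 = -81.6200 / 245.9150 = -0.332

-0.332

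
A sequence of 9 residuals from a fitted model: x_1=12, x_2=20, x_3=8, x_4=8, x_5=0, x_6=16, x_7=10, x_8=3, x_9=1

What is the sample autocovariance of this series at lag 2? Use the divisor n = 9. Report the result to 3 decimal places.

Mean x̄ = (12 + 20 + 8 + 8 + 0 + 16 + 10 + 3 + 1)/9 = 8.6667
Σ_{t=1}^{7}(x_t−x̄)(x_{t+2}−x̄) = -72.2222
γ_2 = -72.2222 / 9 = -8.025

-8.025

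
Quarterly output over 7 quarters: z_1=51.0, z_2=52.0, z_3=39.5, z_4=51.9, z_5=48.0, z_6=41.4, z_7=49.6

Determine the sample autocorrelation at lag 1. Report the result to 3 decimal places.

Mean z̄ = (51.0 + 52.0 + 39.5 + 51.9 + 48.0 + 41.4 + 49.6)/7 = 47.6286
Deviations from mean: 3.3714, 4.3714, -8.1286, 4.2714, 0.3714, -6.2286, 1.9714
Σ(z_t−z̄)(z_{t+1}−z̄) = (14.7380) + (-35.5335) + (-34.7206) + (1.5865) + (-2.3135) + (-12.2792) = -68.5222
Denominator Σ(z_t−z̄)² = 157.6143
r_1 = -68.5222 / 157.6143 = -0.435

-0.435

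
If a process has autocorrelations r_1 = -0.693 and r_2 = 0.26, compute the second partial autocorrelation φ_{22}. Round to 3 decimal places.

-0.424

φ_{22} = (r_2 − r_1²) / (1 − r_1²)
r_1² = (-0.693)² = 0.480249
Numerator = 0.26 − 0.4802 = -0.2202; denominator = 1 − 0.4802 = 0.5198
φ_{22} = -0.2202 / 0.5198 = -0.424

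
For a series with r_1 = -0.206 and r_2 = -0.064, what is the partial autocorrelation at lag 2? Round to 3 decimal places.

φ_{22} = (r_2 − r_1²) / (1 − r_1²)
r_1² = (-0.206)² = 0.042436
Numerator = -0.064 − 0.0424 = -0.1064; denominator = 1 − 0.0424 = 0.9576
φ_{22} = -0.1064 / 0.9576 = -0.111

-0.111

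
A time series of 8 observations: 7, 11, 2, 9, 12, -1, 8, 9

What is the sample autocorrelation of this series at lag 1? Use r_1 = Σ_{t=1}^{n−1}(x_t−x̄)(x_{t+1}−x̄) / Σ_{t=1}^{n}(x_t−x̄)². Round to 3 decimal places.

-0.474

Mean x̄ = (7 + 11 + 2 + 9 + 12 − 1 + 8 + 9)/8 = 7.1250
Deviations from mean: -0.1250, 3.8750, -5.1250, 1.8750, 4.8750, -8.1250, 0.8750, 1.8750
Σ(x_t−x̄)(x_{t+1}−x̄) = (-0.4844) + (-19.8594) + (-9.6094) + (9.1406) + (-39.6094) + (-7.1094) + (1.6406) = -65.8906
Denominator Σ(x_t−x̄)² = 138.8750
r_1 = -65.8906 / 138.8750 = -0.474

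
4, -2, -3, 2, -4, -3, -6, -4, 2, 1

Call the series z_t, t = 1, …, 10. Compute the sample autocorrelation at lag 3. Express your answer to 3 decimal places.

Mean z̄ = (4 − 2 − 3 + 2 − 4 − 3 − 6 − 4 + 2 + 1)/10 = -1.3000
Σ(z_t−z̄)(z_{t+3}−z̄) = (17.4900) + (1.8900) + (2.8900) + (-15.5100) + (7.2900) + (-5.6100) + (-10.8100) = -2.3700
Denominator Σ(z_t−z̄)² = 98.1000
r_3 = -2.3700 / 98.1000 = -0.024

-0.024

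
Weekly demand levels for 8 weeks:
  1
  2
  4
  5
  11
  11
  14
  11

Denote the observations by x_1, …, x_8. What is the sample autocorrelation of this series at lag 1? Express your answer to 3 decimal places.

Mean x̄ = (1 + 2 + 4 + 5 + 11 + 11 + 14 + 11)/8 = 7.3750
Deviations from mean: -6.3750, -5.3750, -3.3750, -2.3750, 3.6250, 3.6250, 6.6250, 3.6250
Numerator Σ_{t=1}^{7}(x_t−x̄)(x_{t+1}−x̄) = 112.9844
Denominator Σ(x_t−x̄)² = 169.8750
r_1 = 112.9844 / 169.8750 = 0.665

0.665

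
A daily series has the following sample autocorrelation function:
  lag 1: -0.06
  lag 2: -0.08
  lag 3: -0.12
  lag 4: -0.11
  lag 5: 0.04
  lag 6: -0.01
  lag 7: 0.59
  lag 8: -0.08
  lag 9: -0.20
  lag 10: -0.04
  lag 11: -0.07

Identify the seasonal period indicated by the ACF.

7

The largest autocorrelation is r_7 = 0.59; the remaining lags stay at or below 0.04.
The dominant spike at lag 7 indicates a seasonal period of 7.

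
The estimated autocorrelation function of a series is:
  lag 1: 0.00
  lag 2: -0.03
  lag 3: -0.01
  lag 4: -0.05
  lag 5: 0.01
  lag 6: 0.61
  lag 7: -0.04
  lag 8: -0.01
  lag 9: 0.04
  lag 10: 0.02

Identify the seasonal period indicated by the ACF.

The largest autocorrelation is r_6 = 0.61; the remaining lags stay at or below 0.04.
The dominant spike at lag 6 indicates a seasonal period of 6.

6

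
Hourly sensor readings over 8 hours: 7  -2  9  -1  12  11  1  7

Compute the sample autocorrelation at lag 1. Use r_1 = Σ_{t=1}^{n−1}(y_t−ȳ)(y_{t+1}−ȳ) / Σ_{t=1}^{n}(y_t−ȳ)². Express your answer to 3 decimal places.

-0.472

Mean ȳ = (7 − 2 + 9 − 1 + 12 + 11 + 1 + 7)/8 = 5.5000
Deviations from mean: 1.5000, -7.5000, 3.5000, -6.5000, 6.5000, 5.5000, -4.5000, 1.5000
Numerator Σ_{t=1}^{7}(y_t−ȳ)(y_{t+1}−ȳ) = -98.2500
Denominator Σ(y_t−ȳ)² = 208.0000
r_1 = -98.2500 / 208.0000 = -0.472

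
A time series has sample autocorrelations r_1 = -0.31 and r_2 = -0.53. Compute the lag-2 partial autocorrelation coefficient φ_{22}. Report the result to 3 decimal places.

φ_{22} = (r_2 − r_1²) / (1 − r_1²)
r_1² = (-0.31)² = 0.0961
Numerator = -0.53 − 0.0961 = -0.6261; denominator = 1 − 0.0961 = 0.9039
φ_{22} = -0.6261 / 0.9039 = -0.693

-0.693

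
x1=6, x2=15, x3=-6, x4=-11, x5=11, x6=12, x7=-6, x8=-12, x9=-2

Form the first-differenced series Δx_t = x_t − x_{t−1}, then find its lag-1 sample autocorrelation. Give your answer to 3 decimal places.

First differences Δx: 9, -21, -5, 22, 1, -18, -6, 10
Mean of differences = -1.0000
Numerator Σ(Δx_t−Δx̄)(Δx_{t+1}−Δx̄) = -170.0000
Denominator Σ(Δx_t−Δx̄)² = 1484.0000
r_1(Δx) = -170.0000 / 1484.0000 = -0.115

-0.115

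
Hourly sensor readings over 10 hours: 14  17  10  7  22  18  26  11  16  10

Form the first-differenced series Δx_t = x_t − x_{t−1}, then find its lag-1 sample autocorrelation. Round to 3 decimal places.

First differences Δx: 3, -7, -3, 15, -4, 8, -15, 5, -6
Mean of differences = -0.4444
Numerator Σ(Δx_t−Δx̄)(Δx_{t+1}−Δx̄) = -362.6420
Denominator Σ(Δx_t−Δx̄)² = 656.2222
r_1(Δx) = -362.6420 / 656.2222 = -0.553

-0.553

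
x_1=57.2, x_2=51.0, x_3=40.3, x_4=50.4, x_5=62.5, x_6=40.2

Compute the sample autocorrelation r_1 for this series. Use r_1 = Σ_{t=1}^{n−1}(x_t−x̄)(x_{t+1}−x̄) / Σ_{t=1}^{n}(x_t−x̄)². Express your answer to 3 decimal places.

Mean x̄ = (57.2 + 51.0 + 40.3 + 50.4 + 62.5 + 40.2)/6 = 50.2667
Deviations from mean: 6.9333, 0.7333, -9.9667, 0.1333, 12.2333, -10.0667
Numerator Σ_{t=1}^{5}(x_t−x̄)(x_{t+1}−x̄) = -125.0711
Denominator Σ(x_t−x̄)² = 398.9533
r_1 = -125.0711 / 398.9533 = -0.313

-0.313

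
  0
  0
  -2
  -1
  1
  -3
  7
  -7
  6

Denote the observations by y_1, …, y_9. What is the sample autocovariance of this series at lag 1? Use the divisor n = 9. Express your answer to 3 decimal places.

Mean ȳ = (0 + 0 − 2 − 1 + 1 − 3 + 7 − 7 + 6)/9 = 0.1111
Σ_{t=1}^{8}(y_t−ȳ)(y_{t+1}−ȳ) = -113.4568
γ_1 = -113.4568 / 9 = -12.606

-12.606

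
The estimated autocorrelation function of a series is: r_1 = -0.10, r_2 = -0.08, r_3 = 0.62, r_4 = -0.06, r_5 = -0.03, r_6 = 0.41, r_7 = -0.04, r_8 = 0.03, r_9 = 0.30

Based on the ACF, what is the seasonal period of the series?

3

The largest autocorrelation is r_3 = 0.62, with weaker echoes at lags 6 (0.41) and 9 (0.30); the remaining lags stay at or below 0.03.
The dominant spike at lag 3 indicates a seasonal period of 3.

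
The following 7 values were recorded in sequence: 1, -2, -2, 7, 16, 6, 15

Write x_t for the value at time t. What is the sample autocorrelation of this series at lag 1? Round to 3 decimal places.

Mean x̄ = (1 − 2 − 2 + 7 + 16 + 6 + 15)/7 = 5.8571
Numerator Σ_{t=1}^{6}(x_t−x̄)(x_{t+1}−x̄) = 105.2653
Denominator Σ(x_t−x̄)² = 334.8571
r_1 = 105.2653 / 334.8571 = 0.314

0.314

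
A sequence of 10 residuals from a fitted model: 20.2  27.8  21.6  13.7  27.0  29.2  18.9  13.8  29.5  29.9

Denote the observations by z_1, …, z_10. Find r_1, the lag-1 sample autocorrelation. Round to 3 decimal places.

Mean z̄ = (20.2 + 27.8 + 21.6 + 13.7 + 27.0 + 29.2 + 18.9 + 13.8 + 29.5 + 29.9)/10 = 23.1600
Numerator Σ_{t=1}^{9}(z_t−z̄)(z_{t+1}−z̄) = -21.8156
Denominator Σ(z_t−z̄)² = 364.8240
r_1 = -21.8156 / 364.8240 = -0.060

-0.060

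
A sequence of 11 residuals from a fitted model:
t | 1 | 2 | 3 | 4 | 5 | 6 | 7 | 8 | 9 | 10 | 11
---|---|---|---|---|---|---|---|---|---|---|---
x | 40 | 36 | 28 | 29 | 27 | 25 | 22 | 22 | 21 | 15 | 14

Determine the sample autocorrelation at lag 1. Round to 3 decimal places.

0.619

Mean x̄ = (40 + 36 + 28 + 29 + 27 + 25 + 22 + 22 + 21 + 15 + 14)/11 = 25.3636
Numerator Σ_{t=1}^{10}(x_t−x̄)(x_{t+1}−x̄) = 388.8678
Denominator Σ(x_t−x̄)² = 628.5455
r_1 = 388.8678 / 628.5455 = 0.619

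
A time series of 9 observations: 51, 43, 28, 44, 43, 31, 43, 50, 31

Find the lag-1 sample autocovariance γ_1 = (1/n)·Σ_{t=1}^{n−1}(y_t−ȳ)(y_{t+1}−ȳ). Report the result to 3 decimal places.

Mean ȳ = (51 + 43 + 28 + 44 + 43 + 31 + 43 + 50 + 31)/9 = 40.4444
Σ_{t=1}^{8}(y_t−ȳ)(y_{t+1}−ȳ) = -154.0864
γ_1 = -154.0864 / 9 = -17.121

-17.121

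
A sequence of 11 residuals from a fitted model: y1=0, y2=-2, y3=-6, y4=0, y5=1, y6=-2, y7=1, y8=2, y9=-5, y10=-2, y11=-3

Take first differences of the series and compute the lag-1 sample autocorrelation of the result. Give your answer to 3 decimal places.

First differences Δy: -2, -4, 6, 1, -3, 3, 1, -7, 3, -1
Mean of differences = -0.3000
Numerator Σ(Δy_t−Δȳ)(Δy_{t+1}−Δȳ) = -50.0900
Denominator Σ(Δy_t−Δȳ)² = 134.1000
r_1(Δy) = -50.0900 / 134.1000 = -0.374

-0.374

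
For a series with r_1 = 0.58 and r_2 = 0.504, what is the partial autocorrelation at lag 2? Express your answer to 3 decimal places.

0.253

φ_{22} = (r_2 − r_1²) / (1 − r_1²)
r_1² = (0.58)² = 0.3364
Numerator = 0.504 − 0.3364 = 0.1676; denominator = 1 − 0.3364 = 0.6636
φ_{22} = 0.1676 / 0.6636 = 0.253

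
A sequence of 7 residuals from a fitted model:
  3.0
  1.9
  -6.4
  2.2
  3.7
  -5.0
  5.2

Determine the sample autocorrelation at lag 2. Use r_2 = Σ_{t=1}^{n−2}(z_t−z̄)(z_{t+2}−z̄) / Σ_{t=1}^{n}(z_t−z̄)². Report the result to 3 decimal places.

-0.256

Mean z̄ = (3.0 + 1.9 − 6.4 + 2.2 + 3.7 − 5.0 + 5.2)/7 = 0.6571
Deviations from mean: 2.3429, 1.2429, -7.0571, 1.5429, 3.0429, -5.6571, 4.5429
Σ(z_t−z̄)(z_{t+2}−z̄) = (-16.5339) + (1.9176) + (-21.4739) + (-8.7282) + (13.8233) = -30.9951
Denominator Σ(z_t−z̄)² = 121.1171
r_2 = -30.9951 / 121.1171 = -0.256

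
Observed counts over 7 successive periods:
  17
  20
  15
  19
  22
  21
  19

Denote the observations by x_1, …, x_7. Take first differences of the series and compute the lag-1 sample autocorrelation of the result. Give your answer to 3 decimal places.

-0.386

First differences Δx: 3, -5, 4, 3, -1, -2
Mean of differences = 0.3333
Numerator Σ(Δx_t−Δx̄)(Δx_{t+1}−Δx̄) = -24.4444
Denominator Σ(Δx_t−Δx̄)² = 63.3333
r_1(Δx) = -24.4444 / 63.3333 = -0.386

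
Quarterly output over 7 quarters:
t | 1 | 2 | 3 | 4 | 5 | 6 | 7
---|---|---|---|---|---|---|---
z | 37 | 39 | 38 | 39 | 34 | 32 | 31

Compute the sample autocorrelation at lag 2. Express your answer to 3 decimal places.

Mean z̄ = (37 + 39 + 38 + 39 + 34 + 32 + 31)/7 = 35.7143
Deviations from mean: 1.2857, 3.2857, 2.2857, 3.2857, -1.7143, -3.7143, -4.7143
Σ(z_t−z̄)(z_{t+2}−z̄) = (2.9388) + (10.7959) + (-3.9184) + (-12.2041) + (8.0816) = 5.6939
Denominator Σ(z_t−z̄)² = 67.4286
r_2 = 5.6939 / 67.4286 = 0.084

0.084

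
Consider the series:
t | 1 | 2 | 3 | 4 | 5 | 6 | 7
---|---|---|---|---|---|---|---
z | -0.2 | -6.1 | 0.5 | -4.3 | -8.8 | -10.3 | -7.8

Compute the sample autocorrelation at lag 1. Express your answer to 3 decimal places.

0.225

Mean z̄ = (-0.2 − 6.1 + 0.5 − 4.3 − 8.8 − 10.3 − 7.8)/7 = -5.2857
Σ(z_t−z̄)(z_{t+1}−z̄) = (-4.1412) + (-4.7112) + (5.7031) + (-3.4641) + (17.6216) + (12.6073) = 23.6155
Denominator Σ(z_t−z̄)² = 104.7886
r_1 = 23.6155 / 104.7886 = 0.225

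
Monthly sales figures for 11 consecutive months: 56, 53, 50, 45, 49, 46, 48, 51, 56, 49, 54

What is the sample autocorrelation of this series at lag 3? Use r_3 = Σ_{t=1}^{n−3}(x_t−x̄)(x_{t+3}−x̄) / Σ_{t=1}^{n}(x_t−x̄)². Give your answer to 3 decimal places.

-0.258

Mean x̄ = (56 + 53 + 50 + 45 + 49 + 46 + 48 + 51 + 56 + 49 + 54)/11 = 50.6364
Numerator Σ_{t=1}^{8}(x_t−x̄)(x_{t+3}−x̄) = -36.2149
Denominator Σ(x_t−x̄)² = 140.5455
r_3 = -36.2149 / 140.5455 = -0.258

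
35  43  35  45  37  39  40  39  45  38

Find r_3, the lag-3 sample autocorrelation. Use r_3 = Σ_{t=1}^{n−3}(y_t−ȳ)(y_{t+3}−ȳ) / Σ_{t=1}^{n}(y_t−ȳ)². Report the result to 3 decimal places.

Mean ȳ = (35 + 43 + 35 + 45 + 37 + 39 + 40 + 39 + 45 + 38)/10 = 39.6000
Numerator Σ_{t=1}^{7}(y_t−ȳ)(y_{t+3}−ȳ) = -31.0800
Denominator Σ(y_t−ȳ)² = 122.4000
r_3 = -31.0800 / 122.4000 = -0.254

-0.254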